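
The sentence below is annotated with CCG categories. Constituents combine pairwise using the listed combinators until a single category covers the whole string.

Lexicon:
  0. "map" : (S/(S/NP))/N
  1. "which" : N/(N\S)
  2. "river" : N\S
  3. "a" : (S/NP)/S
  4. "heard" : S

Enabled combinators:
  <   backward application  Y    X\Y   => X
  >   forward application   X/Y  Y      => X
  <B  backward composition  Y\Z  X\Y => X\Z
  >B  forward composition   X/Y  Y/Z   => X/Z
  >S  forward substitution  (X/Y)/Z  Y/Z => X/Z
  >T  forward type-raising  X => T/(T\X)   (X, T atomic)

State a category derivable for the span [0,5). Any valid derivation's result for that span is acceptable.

S

[0,5] S   >
  [0,3] S/(S/NP)   >
    [0,1] "map" : (S/(S/NP))/N
    [1,3] N   >
      [1,2] "which" : N/(N\S)
      [2,3] "river" : N\S
  [3,5] S/NP   >
    [3,4] "a" : (S/NP)/S
    [4,5] "heard" : S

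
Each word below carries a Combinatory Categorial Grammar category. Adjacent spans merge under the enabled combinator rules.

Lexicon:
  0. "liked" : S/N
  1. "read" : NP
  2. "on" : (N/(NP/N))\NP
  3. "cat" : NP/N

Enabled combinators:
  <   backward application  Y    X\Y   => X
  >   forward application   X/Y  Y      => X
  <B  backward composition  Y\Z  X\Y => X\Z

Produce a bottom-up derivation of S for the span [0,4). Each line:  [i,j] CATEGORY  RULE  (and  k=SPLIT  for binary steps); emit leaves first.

[0,1] S/N  lex  "liked"
[1,2] NP  lex  "read"
[2,3] (N/(NP/N))\NP  lex  "on"
[1,3] N/(NP/N)  <  k=2
[3,4] NP/N  lex  "cat"
[1,4] N  >  k=3
[0,4] S  >  k=1

[0,4] S   >
  [0,1] "liked" : S/N
  [1,4] N   >
    [1,3] N/(NP/N)   <
      [1,2] "read" : NP
      [2,3] "on" : (N/(NP/N))\NP
    [3,4] "cat" : NP/N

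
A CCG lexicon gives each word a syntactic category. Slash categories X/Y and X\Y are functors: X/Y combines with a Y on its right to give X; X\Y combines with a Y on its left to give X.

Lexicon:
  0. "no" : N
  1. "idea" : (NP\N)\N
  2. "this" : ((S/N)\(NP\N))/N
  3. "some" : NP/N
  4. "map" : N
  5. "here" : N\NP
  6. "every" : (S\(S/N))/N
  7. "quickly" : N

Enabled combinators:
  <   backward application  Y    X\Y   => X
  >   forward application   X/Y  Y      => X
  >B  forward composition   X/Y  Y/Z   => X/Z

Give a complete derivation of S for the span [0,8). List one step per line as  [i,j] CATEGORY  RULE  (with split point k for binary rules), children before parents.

[0,8] S   <
  [0,6] S/N   <
    [0,2] NP\N   <
      [0,1] "no" : N
      [1,2] "idea" : (NP\N)\N
    [2,6] (S/N)\(NP\N)   >
      [2,3] "this" : ((S/N)\(NP\N))/N
      [3,6] N   <
        [3,5] NP   >
          [3,4] "some" : NP/N
          [4,5] "map" : N
        [5,6] "here" : N\NP
  [6,8] S\(S/N)   >
    [6,7] "every" : (S\(S/N))/N
    [7,8] "quickly" : N

[0,1] N  lex  "no"
[1,2] (NP\N)\N  lex  "idea"
[0,2] NP\N  <  k=1
[2,3] ((S/N)\(NP\N))/N  lex  "this"
[3,4] NP/N  lex  "some"
[4,5] N  lex  "map"
[3,5] NP  >  k=4
[5,6] N\NP  lex  "here"
[3,6] N  <  k=5
[2,6] (S/N)\(NP\N)  >  k=3
[0,6] S/N  <  k=2
[6,7] (S\(S/N))/N  lex  "every"
[7,8] N  lex  "quickly"
[6,8] S\(S/N)  >  k=7
[0,8] S  <  k=6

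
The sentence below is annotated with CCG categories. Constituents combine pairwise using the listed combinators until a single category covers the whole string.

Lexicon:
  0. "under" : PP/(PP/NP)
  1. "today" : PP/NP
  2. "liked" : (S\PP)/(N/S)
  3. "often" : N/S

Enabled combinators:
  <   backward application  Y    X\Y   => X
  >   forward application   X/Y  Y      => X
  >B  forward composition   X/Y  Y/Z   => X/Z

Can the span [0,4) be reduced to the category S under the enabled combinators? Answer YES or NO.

[0,4] S   <
  [0,2] PP   >
    [0,1] "under" : PP/(PP/NP)
    [1,2] "today" : PP/NP
  [2,4] S\PP   >
    [2,3] "liked" : (S\PP)/(N/S)
    [3,4] "often" : N/S

YES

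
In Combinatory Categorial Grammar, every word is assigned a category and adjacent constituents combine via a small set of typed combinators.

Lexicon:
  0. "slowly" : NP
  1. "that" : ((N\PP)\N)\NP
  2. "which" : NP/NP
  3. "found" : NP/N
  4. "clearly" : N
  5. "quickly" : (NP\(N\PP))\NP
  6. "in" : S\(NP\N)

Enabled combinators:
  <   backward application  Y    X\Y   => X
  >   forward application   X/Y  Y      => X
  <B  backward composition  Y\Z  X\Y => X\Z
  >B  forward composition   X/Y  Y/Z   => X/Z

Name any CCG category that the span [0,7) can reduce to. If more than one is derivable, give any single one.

[0,7] S   <
  [0,6] NP\N   <B
    [0,2] (N\PP)\N   <
      [0,1] "slowly" : NP
      [1,2] "that" : ((N\PP)\N)\NP
    [2,6] NP\(N\PP)   <
      [2,5] NP   >
        [2,4] NP/N   >B
          [2,3] "which" : NP/NP
          [3,4] "found" : NP/N
        [4,5] "clearly" : N
      [5,6] "quickly" : (NP\(N\PP))\NP
  [6,7] "in" : S\(NP\N)

S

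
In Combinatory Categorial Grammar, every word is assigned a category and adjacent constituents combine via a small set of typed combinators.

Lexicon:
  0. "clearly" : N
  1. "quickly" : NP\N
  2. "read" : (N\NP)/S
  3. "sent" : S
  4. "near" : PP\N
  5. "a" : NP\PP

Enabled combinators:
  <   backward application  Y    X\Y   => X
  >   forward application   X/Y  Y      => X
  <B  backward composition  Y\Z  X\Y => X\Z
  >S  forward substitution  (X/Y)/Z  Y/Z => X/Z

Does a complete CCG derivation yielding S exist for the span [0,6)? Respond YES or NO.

N NP\N (N\NP)/S S PP\N NP\PP
CKY chart[0,6] = {NP}; S ∉ chart

NO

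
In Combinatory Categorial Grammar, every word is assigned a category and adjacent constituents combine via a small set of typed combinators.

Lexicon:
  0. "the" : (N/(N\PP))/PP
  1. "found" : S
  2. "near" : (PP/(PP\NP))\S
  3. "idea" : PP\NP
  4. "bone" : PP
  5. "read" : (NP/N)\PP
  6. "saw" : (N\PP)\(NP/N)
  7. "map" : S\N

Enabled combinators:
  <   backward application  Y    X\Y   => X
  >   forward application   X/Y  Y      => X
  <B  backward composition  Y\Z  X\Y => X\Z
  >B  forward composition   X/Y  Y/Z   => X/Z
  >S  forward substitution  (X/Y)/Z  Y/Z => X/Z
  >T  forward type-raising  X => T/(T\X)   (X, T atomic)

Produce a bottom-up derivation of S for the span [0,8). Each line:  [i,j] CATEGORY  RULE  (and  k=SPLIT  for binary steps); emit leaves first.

[0,8] S   <
  [0,7] N   >
    [0,4] N/(N\PP)   >
      [0,1] "the" : (N/(N\PP))/PP
      [1,4] PP   >
        [1,3] PP/(PP\NP)   <
          [1,2] "found" : S
          [2,3] "near" : (PP/(PP\NP))\S
        [3,4] "idea" : PP\NP
    [4,7] N\PP   <
      [4,6] NP/N   <
        [4,5] "bone" : PP
        [5,6] "read" : (NP/N)\PP
      [6,7] "saw" : (N\PP)\(NP/N)
  [7,8] "map" : S\N

[0,1] (N/(N\PP))/PP  lex  "the"
[1,2] S  lex  "found"
[2,3] (PP/(PP\NP))\S  lex  "near"
[1,3] PP/(PP\NP)  <  k=2
[3,4] PP\NP  lex  "idea"
[1,4] PP  >  k=3
[0,4] N/(N\PP)  >  k=1
[4,5] PP  lex  "bone"
[5,6] (NP/N)\PP  lex  "read"
[4,6] NP/N  <  k=5
[6,7] (N\PP)\(NP/N)  lex  "saw"
[4,7] N\PP  <  k=6
[0,7] N  >  k=4
[7,8] S\N  lex  "map"
[0,8] S  <  k=7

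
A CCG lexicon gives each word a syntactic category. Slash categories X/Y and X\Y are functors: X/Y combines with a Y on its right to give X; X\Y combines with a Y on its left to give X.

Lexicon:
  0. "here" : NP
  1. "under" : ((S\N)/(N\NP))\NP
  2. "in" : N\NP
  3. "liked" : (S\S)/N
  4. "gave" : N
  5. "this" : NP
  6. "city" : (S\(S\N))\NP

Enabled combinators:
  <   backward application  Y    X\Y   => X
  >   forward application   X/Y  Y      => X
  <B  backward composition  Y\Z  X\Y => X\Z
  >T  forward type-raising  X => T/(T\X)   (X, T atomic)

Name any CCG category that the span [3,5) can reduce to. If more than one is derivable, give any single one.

S\S

[0,7] S   <
  [0,5] S\N   <B
    [0,3] S\N   >
      [0,2] (S\N)/(N\NP)   <
        [0,1] "here" : NP
        [1,2] "under" : ((S\N)/(N\NP))\NP
      [2,3] "in" : N\NP
    [3,5] S\S   >
      [3,4] "liked" : (S\S)/N
      [4,5] "gave" : N
  [5,7] S\(S\N)   <
    [5,6] "this" : NP
    [6,7] "city" : (S\(S\N))\NP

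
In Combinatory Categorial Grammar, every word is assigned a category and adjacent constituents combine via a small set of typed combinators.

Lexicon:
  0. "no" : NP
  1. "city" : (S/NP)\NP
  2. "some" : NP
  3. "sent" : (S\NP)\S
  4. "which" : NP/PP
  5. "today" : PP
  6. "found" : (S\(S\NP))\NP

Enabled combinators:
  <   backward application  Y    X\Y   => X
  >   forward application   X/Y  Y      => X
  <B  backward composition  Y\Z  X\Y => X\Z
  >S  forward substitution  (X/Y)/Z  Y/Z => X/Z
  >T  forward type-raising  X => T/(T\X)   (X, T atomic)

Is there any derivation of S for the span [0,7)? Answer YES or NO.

[0,7] S   <
  [0,4] S\NP   <
    [0,3] S   >
      [0,2] S/NP   <
        [0,1] "no" : NP
        [1,2] "city" : (S/NP)\NP
      [2,3] "some" : NP
    [3,4] "sent" : (S\NP)\S
  [4,7] S\(S\NP)   <
    [4,6] NP   >
      [4,5] "which" : NP/PP
      [5,6] "today" : PP
    [6,7] "found" : (S\(S\NP))\NP

YES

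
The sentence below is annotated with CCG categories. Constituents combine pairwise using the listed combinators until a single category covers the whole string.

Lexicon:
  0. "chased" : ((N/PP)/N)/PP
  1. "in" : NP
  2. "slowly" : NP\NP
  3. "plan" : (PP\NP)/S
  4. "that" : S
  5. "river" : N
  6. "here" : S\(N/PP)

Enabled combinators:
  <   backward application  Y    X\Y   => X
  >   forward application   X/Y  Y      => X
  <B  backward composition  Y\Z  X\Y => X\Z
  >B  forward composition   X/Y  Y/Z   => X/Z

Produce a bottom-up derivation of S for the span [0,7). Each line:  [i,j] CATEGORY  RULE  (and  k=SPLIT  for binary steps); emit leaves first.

[0,7] S   <
  [0,6] N/PP   >
    [0,5] (N/PP)/N   >
      [0,1] "chased" : ((N/PP)/N)/PP
      [1,5] PP   <
        [1,2] "in" : NP
        [2,5] PP\NP   <B
          [2,3] "slowly" : NP\NP
          [3,5] PP\NP   >
            [3,4] "plan" : (PP\NP)/S
            [4,5] "that" : S
    [5,6] "river" : N
  [6,7] "here" : S\(N/PP)

[0,1] ((N/PP)/N)/PP  lex  "chased"
[1,2] NP  lex  "in"
[2,3] NP\NP  lex  "slowly"
[3,4] (PP\NP)/S  lex  "plan"
[4,5] S  lex  "that"
[3,5] PP\NP  >  k=4
[2,5] PP\NP  <B  k=3
[1,5] PP  <  k=2
[0,5] (N/PP)/N  >  k=1
[5,6] N  lex  "river"
[0,6] N/PP  >  k=5
[6,7] S\(N/PP)  lex  "here"
[0,7] S  <  k=6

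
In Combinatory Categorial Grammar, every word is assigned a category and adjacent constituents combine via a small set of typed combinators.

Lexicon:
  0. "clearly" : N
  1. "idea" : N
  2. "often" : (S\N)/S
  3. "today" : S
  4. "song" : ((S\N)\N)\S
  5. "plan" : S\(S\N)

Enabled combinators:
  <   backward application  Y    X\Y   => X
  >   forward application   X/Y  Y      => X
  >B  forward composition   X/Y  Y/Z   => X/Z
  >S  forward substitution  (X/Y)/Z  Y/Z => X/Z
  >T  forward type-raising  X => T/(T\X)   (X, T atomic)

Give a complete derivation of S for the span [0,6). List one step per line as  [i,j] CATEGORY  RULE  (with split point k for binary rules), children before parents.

[0,6] S   <
  [0,5] S\N   <
    [0,1] "clearly" : N
    [1,5] (S\N)\N   <
      [1,4] S   <
        [1,2] "idea" : N
        [2,4] S\N   >
          [2,3] "often" : (S\N)/S
          [3,4] "today" : S
      [4,5] "song" : ((S\N)\N)\S
  [5,6] "plan" : S\(S\N)

[0,1] N  lex  "clearly"
[1,2] N  lex  "idea"
[2,3] (S\N)/S  lex  "often"
[3,4] S  lex  "today"
[2,4] S\N  >  k=3
[1,4] S  <  k=2
[4,5] ((S\N)\N)\S  lex  "song"
[1,5] (S\N)\N  <  k=4
[0,5] S\N  <  k=1
[5,6] S\(S\N)  lex  "plan"
[0,6] S  <  k=5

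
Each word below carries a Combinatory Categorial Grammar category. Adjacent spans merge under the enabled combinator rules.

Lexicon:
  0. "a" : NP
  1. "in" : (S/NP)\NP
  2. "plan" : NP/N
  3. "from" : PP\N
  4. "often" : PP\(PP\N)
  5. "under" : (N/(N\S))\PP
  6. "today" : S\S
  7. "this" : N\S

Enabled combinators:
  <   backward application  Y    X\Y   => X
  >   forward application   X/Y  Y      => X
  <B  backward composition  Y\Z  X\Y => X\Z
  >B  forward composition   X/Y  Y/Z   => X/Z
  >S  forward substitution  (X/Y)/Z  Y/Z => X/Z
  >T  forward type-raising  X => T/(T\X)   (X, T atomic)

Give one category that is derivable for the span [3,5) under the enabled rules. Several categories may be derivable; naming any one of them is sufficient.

[0,8] S   >
  [0,3] S/N   >B
    [0,2] S/NP   <
      [0,1] "a" : NP
      [1,2] "in" : (S/NP)\NP
    [2,3] "plan" : NP/N
  [3,8] N   >
    [3,6] N/(N\S)   <
      [3,5] PP   <
        [3,4] "from" : PP\N
        [4,5] "often" : PP\(PP\N)
      [5,6] "under" : (N/(N\S))\PP
    [6,8] N\S   <B
      [6,7] "today" : S\S
      [7,8] "this" : N\S

PP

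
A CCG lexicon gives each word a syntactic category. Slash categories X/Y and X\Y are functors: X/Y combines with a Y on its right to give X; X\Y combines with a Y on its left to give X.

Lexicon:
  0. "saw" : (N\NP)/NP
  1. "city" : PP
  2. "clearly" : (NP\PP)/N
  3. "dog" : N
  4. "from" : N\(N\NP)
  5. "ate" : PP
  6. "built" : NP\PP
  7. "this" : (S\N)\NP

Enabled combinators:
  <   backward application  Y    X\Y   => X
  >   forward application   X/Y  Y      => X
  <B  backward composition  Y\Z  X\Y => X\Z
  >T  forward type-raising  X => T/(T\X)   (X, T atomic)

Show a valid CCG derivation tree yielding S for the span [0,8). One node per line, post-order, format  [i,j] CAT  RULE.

[0,1] (N\NP)/NP  lex  "saw"
[1,2] PP  lex  "city"
[2,3] (NP\PP)/N  lex  "clearly"
[3,4] N  lex  "dog"
[2,4] NP\PP  >  k=3
[1,4] NP  <  k=2
[0,4] N\NP  >  k=1
[4,5] N\(N\NP)  lex  "from"
[0,5] N  <  k=4
[5,6] PP  lex  "ate"
[6,7] NP\PP  lex  "built"
[5,7] NP  <  k=6
[7,8] (S\N)\NP  lex  "this"
[5,8] S\N  <  k=7
[0,8] S  <  k=5

[0,8] S   <
  [0,5] N   <
    [0,4] N\NP   >
      [0,1] "saw" : (N\NP)/NP
      [1,4] NP   <
        [1,2] "city" : PP
        [2,4] NP\PP   >
          [2,3] "clearly" : (NP\PP)/N
          [3,4] "dog" : N
    [4,5] "from" : N\(N\NP)
  [5,8] S\N   <
    [5,7] NP   <
      [5,6] "ate" : PP
      [6,7] "built" : NP\PP
    [7,8] "this" : (S\N)\NP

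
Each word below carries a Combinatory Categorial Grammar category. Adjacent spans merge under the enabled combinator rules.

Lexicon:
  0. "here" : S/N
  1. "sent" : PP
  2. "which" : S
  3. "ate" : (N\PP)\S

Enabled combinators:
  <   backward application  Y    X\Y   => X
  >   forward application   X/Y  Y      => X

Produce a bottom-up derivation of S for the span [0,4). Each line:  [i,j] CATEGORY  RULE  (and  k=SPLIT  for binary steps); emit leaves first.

[0,1] S/N  lex  "here"
[1,2] PP  lex  "sent"
[2,3] S  lex  "which"
[3,4] (N\PP)\S  lex  "ate"
[2,4] N\PP  <  k=3
[1,4] N  <  k=2
[0,4] S  >  k=1

[0,4] S   >
  [0,1] "here" : S/N
  [1,4] N   <
    [1,2] "sent" : PP
    [2,4] N\PP   <
      [2,3] "which" : S
      [3,4] "ate" : (N\PP)\S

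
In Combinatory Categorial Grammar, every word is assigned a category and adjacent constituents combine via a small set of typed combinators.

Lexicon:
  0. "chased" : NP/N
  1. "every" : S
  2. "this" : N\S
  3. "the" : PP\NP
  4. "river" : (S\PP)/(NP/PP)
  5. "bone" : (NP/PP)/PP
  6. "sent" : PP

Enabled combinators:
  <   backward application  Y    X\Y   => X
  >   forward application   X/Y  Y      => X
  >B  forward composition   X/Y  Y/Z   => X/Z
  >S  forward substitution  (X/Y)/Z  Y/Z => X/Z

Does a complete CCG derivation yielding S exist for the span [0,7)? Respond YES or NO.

YES

[0,7] S   <
  [0,4] PP   <
    [0,3] NP   >
      [0,1] "chased" : NP/N
      [1,3] N   <
        [1,2] "every" : S
        [2,3] "this" : N\S
    [3,4] "the" : PP\NP
  [4,7] S\PP   >
    [4,5] "river" : (S\PP)/(NP/PP)
    [5,7] NP/PP   >
      [5,6] "bone" : (NP/PP)/PP
      [6,7] "sent" : PP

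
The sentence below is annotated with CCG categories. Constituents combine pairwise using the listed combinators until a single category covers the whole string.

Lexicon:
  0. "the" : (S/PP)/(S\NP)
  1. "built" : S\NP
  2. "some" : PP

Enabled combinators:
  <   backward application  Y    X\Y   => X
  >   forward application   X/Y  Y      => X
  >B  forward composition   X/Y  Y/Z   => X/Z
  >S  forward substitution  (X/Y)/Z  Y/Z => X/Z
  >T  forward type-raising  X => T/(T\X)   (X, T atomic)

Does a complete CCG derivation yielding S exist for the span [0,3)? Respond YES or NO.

YES

[0,3] S   >
  [0,2] S/PP   >
    [0,1] "the" : (S/PP)/(S\NP)
    [1,2] "built" : S\NP
  [2,3] "some" : PP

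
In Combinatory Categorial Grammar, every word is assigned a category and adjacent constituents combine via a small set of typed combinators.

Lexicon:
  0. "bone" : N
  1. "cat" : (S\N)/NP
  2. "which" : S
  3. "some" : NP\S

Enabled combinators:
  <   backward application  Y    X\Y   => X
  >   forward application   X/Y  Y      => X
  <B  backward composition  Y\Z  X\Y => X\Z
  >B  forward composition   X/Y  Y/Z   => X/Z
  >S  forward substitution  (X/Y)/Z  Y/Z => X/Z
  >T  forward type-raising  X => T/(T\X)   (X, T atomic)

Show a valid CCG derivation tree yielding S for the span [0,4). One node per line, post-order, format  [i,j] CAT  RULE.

[0,4] S   <
  [0,1] "bone" : N
  [1,4] S\N   >
    [1,2] "cat" : (S\N)/NP
    [2,4] NP   <
      [2,3] "which" : S
      [3,4] "some" : NP\S

[0,1] N  lex  "bone"
[1,2] (S\N)/NP  lex  "cat"
[2,3] S  lex  "which"
[3,4] NP\S  lex  "some"
[2,4] NP  <  k=3
[1,4] S\N  >  k=2
[0,4] S  <  k=1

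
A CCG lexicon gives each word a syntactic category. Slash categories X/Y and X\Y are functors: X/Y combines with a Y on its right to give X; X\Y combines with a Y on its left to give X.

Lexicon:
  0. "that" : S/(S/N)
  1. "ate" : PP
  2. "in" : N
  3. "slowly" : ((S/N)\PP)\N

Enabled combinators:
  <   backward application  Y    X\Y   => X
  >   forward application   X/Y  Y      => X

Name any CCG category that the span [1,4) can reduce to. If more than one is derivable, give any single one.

S/N

[0,4] S   >
  [0,1] "that" : S/(S/N)
  [1,4] S/N   <
    [1,2] "ate" : PP
    [2,4] (S/N)\PP   <
      [2,3] "in" : N
      [3,4] "slowly" : ((S/N)\PP)\N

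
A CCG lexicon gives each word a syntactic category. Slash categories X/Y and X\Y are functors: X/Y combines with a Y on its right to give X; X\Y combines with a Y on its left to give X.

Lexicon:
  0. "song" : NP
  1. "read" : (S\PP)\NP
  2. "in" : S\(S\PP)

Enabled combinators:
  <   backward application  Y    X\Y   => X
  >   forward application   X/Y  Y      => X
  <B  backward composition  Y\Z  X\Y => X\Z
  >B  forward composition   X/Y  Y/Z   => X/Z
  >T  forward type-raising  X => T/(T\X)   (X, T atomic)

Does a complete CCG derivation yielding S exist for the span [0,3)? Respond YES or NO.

[0,3] S   <
  [0,2] S\PP   <
    [0,1] "song" : NP
    [1,2] "read" : (S\PP)\NP
  [2,3] "in" : S\(S\PP)

YES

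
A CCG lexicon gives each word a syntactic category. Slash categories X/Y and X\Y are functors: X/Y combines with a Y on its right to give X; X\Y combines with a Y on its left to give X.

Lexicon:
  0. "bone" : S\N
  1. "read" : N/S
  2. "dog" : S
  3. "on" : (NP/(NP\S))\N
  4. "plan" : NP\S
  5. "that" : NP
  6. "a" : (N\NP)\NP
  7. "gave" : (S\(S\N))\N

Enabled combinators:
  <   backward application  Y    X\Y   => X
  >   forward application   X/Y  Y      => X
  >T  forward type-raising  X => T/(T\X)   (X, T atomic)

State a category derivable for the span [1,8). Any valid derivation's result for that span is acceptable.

S\(S\N)

[0,8] S   <
  [0,1] "bone" : S\N
  [1,8] S\(S\N)   <
    [1,7] N   <
      [1,5] NP   >
        [1,4] NP/(NP\S)   <
          [1,3] N   >
            [1,2] "read" : N/S
            [2,3] "dog" : S
          [3,4] "on" : (NP/(NP\S))\N
        [4,5] "plan" : NP\S
      [5,7] N\NP   <
        [5,6] "that" : NP
        [6,7] "a" : (N\NP)\NP
    [7,8] "gave" : (S\(S\N))\N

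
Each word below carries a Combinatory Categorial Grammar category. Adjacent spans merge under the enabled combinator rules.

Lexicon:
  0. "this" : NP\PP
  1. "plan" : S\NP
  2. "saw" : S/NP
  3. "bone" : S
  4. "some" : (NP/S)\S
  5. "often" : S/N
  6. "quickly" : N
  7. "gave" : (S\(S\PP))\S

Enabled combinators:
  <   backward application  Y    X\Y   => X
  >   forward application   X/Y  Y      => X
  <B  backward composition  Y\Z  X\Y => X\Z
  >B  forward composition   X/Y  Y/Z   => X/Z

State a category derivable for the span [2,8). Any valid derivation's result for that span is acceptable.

S\(S\PP)

[0,8] S   <
  [0,2] S\PP   <B
    [0,1] "this" : NP\PP
    [1,2] "plan" : S\NP
  [2,8] S\(S\PP)   <
    [2,7] S   >
      [2,3] "saw" : S/NP
      [3,7] NP   >
        [3,5] NP/S   <
          [3,4] "bone" : S
          [4,5] "some" : (NP/S)\S
        [5,7] S   >
          [5,6] "often" : S/N
          [6,7] "quickly" : N
    [7,8] "gave" : (S\(S\PP))\S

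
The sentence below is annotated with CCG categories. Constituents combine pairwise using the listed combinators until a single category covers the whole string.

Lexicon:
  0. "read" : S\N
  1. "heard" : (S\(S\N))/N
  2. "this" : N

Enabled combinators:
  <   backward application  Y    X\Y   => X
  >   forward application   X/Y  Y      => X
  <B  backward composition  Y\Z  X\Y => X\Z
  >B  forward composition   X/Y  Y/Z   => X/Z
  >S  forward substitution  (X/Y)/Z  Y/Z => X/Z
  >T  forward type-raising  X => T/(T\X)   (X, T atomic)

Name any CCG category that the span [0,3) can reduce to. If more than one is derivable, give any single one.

S

[0,3] S   <
  [0,1] "read" : S\N
  [1,3] S\(S\N)   >
    [1,2] "heard" : (S\(S\N))/N
    [2,3] "this" : N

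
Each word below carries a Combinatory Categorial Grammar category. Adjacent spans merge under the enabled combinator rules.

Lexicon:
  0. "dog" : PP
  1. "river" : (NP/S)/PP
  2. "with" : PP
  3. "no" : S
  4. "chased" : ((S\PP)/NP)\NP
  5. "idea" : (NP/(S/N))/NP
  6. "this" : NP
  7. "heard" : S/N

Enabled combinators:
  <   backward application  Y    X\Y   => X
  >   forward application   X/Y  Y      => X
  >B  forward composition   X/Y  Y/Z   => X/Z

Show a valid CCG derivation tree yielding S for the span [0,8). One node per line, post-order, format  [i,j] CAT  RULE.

[0,8] S   <
  [0,1] "dog" : PP
  [1,8] S\PP   >
    [1,5] (S\PP)/NP   <
      [1,4] NP   >
        [1,3] NP/S   >
          [1,2] "river" : (NP/S)/PP
          [2,3] "with" : PP
        [3,4] "no" : S
      [4,5] "chased" : ((S\PP)/NP)\NP
    [5,8] NP   >
      [5,7] NP/(S/N)   >
        [5,6] "idea" : (NP/(S/N))/NP
        [6,7] "this" : NP
      [7,8] "heard" : S/N

[0,1] PP  lex  "dog"
[1,2] (NP/S)/PP  lex  "river"
[2,3] PP  lex  "with"
[1,3] NP/S  >  k=2
[3,4] S  lex  "no"
[1,4] NP  >  k=3
[4,5] ((S\PP)/NP)\NP  lex  "chased"
[1,5] (S\PP)/NP  <  k=4
[5,6] (NP/(S/N))/NP  lex  "idea"
[6,7] NP  lex  "this"
[5,7] NP/(S/N)  >  k=6
[7,8] S/N  lex  "heard"
[5,8] NP  >  k=7
[1,8] S\PP  >  k=5
[0,8] S  <  k=1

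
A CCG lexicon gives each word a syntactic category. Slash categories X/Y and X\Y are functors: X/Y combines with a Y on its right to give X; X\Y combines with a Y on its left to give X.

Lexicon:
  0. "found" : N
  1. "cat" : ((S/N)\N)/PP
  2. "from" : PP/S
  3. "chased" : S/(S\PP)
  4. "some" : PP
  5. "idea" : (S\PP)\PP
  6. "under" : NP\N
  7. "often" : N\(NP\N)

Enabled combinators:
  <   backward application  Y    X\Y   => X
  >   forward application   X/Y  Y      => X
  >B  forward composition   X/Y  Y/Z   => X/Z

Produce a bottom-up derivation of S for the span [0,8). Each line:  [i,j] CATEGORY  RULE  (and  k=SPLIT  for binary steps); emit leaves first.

[0,1] N  lex  "found"
[1,2] ((S/N)\N)/PP  lex  "cat"
[2,3] PP/S  lex  "from"
[3,4] S/(S\PP)  lex  "chased"
[4,5] PP  lex  "some"
[5,6] (S\PP)\PP  lex  "idea"
[4,6] S\PP  <  k=5
[3,6] S  >  k=4
[2,6] PP  >  k=3
[1,6] (S/N)\N  >  k=2
[0,6] S/N  <  k=1
[6,7] NP\N  lex  "under"
[7,8] N\(NP\N)  lex  "often"
[6,8] N  <  k=7
[0,8] S  >  k=6

[0,8] S   >
  [0,6] S/N   <
    [0,1] "found" : N
    [1,6] (S/N)\N   >
      [1,2] "cat" : ((S/N)\N)/PP
      [2,6] PP   >
        [2,3] "from" : PP/S
        [3,6] S   >
          [3,4] "chased" : S/(S\PP)
          [4,6] S\PP   <
            [4,5] "some" : PP
            [5,6] "idea" : (S\PP)\PP
  [6,8] N   <
    [6,7] "under" : NP\N
    [7,8] "often" : N\(NP\N)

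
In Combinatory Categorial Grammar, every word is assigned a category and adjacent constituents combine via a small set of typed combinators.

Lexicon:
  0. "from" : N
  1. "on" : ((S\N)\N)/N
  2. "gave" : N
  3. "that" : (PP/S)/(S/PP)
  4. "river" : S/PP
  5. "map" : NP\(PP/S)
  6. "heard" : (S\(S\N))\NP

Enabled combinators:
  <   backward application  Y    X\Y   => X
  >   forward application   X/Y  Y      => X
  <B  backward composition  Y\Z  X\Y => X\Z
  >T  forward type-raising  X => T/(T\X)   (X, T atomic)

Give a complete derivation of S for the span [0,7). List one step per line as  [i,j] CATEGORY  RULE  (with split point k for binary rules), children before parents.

[0,7] S   <
  [0,3] S\N   <
    [0,1] "from" : N
    [1,3] (S\N)\N   >
      [1,2] "on" : ((S\N)\N)/N
      [2,3] "gave" : N
  [3,7] S\(S\N)   <
    [3,6] NP   <
      [3,5] PP/S   >
        [3,4] "that" : (PP/S)/(S/PP)
        [4,5] "river" : S/PP
      [5,6] "map" : NP\(PP/S)
    [6,7] "heard" : (S\(S\N))\NP

[0,1] N  lex  "from"
[1,2] ((S\N)\N)/N  lex  "on"
[2,3] N  lex  "gave"
[1,3] (S\N)\N  >  k=2
[0,3] S\N  <  k=1
[3,4] (PP/S)/(S/PP)  lex  "that"
[4,5] S/PP  lex  "river"
[3,5] PP/S  >  k=4
[5,6] NP\(PP/S)  lex  "map"
[3,6] NP  <  k=5
[6,7] (S\(S\N))\NP  lex  "heard"
[3,7] S\(S\N)  <  k=6
[0,7] S  <  k=3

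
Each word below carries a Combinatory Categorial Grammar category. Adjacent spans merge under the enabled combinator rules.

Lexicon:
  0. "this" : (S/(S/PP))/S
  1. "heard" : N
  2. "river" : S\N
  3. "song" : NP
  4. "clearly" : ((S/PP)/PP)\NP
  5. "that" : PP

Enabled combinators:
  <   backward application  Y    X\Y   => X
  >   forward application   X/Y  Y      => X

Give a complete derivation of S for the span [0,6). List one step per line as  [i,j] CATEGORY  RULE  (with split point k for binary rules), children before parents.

[0,6] S   >
  [0,3] S/(S/PP)   >
    [0,1] "this" : (S/(S/PP))/S
    [1,3] S   <
      [1,2] "heard" : N
      [2,3] "river" : S\N
  [3,6] S/PP   >
    [3,5] (S/PP)/PP   <
      [3,4] "song" : NP
      [4,5] "clearly" : ((S/PP)/PP)\NP
    [5,6] "that" : PP

[0,1] (S/(S/PP))/S  lex  "this"
[1,2] N  lex  "heard"
[2,3] S\N  lex  "river"
[1,3] S  <  k=2
[0,3] S/(S/PP)  >  k=1
[3,4] NP  lex  "song"
[4,5] ((S/PP)/PP)\NP  lex  "clearly"
[3,5] (S/PP)/PP  <  k=4
[5,6] PP  lex  "that"
[3,6] S/PP  >  k=5
[0,6] S  >  k=3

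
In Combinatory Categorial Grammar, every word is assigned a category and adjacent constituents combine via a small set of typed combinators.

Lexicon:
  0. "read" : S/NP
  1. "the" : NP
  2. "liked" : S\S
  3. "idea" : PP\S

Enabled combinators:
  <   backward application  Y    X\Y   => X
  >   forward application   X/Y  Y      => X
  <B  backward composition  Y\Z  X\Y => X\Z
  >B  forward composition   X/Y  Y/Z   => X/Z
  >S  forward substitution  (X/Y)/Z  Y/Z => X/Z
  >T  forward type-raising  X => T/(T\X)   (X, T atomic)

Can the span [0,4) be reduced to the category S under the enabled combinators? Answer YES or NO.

NO

S/NP NP S\S PP\S
CKY chart[0,4] = {N/(N\PP), NP/(NP\PP), PP, PP/(PP\PP), S/(S\PP)}; S ∉ chart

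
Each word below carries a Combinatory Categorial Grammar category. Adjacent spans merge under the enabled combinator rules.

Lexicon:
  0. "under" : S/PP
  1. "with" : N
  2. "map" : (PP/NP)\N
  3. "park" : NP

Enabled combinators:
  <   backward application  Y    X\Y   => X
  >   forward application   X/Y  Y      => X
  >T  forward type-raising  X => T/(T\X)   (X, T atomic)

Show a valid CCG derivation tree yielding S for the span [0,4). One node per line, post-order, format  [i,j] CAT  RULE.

[0,4] S   >
  [0,1] "under" : S/PP
  [1,4] PP   >
    [1,3] PP/NP   <
      [1,2] "with" : N
      [2,3] "map" : (PP/NP)\N
    [3,4] "park" : NP

[0,1] S/PP  lex  "under"
[1,2] N  lex  "with"
[2,3] (PP/NP)\N  lex  "map"
[1,3] PP/NP  <  k=2
[3,4] NP  lex  "park"
[1,4] PP  >  k=3
[0,4] S  >  k=1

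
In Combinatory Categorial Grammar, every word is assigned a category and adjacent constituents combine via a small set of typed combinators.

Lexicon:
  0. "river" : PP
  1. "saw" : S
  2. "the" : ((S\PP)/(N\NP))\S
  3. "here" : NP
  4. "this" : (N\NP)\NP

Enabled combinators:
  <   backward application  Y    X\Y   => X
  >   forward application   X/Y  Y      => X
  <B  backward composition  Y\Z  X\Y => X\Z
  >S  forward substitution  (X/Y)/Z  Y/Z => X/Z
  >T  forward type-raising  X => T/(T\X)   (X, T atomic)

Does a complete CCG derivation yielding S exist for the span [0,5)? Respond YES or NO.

[0,5] S   >
  [0,1] S/(S\PP)   >T
    [0,1] "river" : PP
  [1,5] S\PP   >
    [1,3] (S\PP)/(N\NP)   <
      [1,2] "saw" : S
      [2,3] "the" : ((S\PP)/(N\NP))\S
    [3,5] N\NP   <
      [3,4] "here" : NP
      [4,5] "this" : (N\NP)\NP

YES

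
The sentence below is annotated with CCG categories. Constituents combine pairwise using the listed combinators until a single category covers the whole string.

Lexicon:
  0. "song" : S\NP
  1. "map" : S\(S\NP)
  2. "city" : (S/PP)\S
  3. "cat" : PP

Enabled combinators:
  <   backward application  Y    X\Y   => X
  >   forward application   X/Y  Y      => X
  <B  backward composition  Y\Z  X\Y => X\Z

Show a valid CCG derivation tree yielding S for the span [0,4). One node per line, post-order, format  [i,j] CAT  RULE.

[0,4] S   >
  [0,3] S/PP   <
    [0,2] S   <
      [0,1] "song" : S\NP
      [1,2] "map" : S\(S\NP)
    [2,3] "city" : (S/PP)\S
  [3,4] "cat" : PP

[0,1] S\NP  lex  "song"
[1,2] S\(S\NP)  lex  "map"
[0,2] S  <  k=1
[2,3] (S/PP)\S  lex  "city"
[0,3] S/PP  <  k=2
[3,4] PP  lex  "cat"
[0,4] S  >  k=3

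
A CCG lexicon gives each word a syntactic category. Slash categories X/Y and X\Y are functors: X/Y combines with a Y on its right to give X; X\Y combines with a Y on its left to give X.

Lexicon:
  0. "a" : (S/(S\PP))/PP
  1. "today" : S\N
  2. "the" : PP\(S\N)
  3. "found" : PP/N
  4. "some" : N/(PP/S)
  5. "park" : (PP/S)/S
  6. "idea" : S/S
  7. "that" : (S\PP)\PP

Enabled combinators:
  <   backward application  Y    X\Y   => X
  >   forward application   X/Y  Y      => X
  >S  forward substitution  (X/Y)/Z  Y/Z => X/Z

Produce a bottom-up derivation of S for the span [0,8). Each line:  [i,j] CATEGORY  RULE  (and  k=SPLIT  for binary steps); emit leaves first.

[0,8] S   >
  [0,3] S/(S\PP)   >
    [0,1] "a" : (S/(S\PP))/PP
    [1,3] PP   <
      [1,2] "today" : S\N
      [2,3] "the" : PP\(S\N)
  [3,8] S\PP   <
    [3,7] PP   >
      [3,4] "found" : PP/N
      [4,7] N   >
        [4,5] "some" : N/(PP/S)
        [5,7] PP/S   >S
          [5,6] "park" : (PP/S)/S
          [6,7] "idea" : S/S
    [7,8] "that" : (S\PP)\PP

[0,1] (S/(S\PP))/PP  lex  "a"
[1,2] S\N  lex  "today"
[2,3] PP\(S\N)  lex  "the"
[1,3] PP  <  k=2
[0,3] S/(S\PP)  >  k=1
[3,4] PP/N  lex  "found"
[4,5] N/(PP/S)  lex  "some"
[5,6] (PP/S)/S  lex  "park"
[6,7] S/S  lex  "idea"
[5,7] PP/S  >S  k=6
[4,7] N  >  k=5
[3,7] PP  >  k=4
[7,8] (S\PP)\PP  lex  "that"
[3,8] S\PP  <  k=7
[0,8] S  >  k=3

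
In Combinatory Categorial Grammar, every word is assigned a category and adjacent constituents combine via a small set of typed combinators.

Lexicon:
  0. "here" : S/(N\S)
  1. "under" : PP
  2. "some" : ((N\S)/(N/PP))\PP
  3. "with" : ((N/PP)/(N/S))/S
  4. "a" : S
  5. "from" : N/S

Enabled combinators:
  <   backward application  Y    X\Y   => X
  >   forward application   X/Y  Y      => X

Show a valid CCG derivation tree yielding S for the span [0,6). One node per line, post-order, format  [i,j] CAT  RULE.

[0,6] S   >
  [0,1] "here" : S/(N\S)
  [1,6] N\S   >
    [1,3] (N\S)/(N/PP)   <
      [1,2] "under" : PP
      [2,3] "some" : ((N\S)/(N/PP))\PP
    [3,6] N/PP   >
      [3,5] (N/PP)/(N/S)   >
        [3,4] "with" : ((N/PP)/(N/S))/S
        [4,5] "a" : S
      [5,6] "from" : N/S

[0,1] S/(N\S)  lex  "here"
[1,2] PP  lex  "under"
[2,3] ((N\S)/(N/PP))\PP  lex  "some"
[1,3] (N\S)/(N/PP)  <  k=2
[3,4] ((N/PP)/(N/S))/S  lex  "with"
[4,5] S  lex  "a"
[3,5] (N/PP)/(N/S)  >  k=4
[5,6] N/S  lex  "from"
[3,6] N/PP  >  k=5
[1,6] N\S  >  k=3
[0,6] S  >  k=1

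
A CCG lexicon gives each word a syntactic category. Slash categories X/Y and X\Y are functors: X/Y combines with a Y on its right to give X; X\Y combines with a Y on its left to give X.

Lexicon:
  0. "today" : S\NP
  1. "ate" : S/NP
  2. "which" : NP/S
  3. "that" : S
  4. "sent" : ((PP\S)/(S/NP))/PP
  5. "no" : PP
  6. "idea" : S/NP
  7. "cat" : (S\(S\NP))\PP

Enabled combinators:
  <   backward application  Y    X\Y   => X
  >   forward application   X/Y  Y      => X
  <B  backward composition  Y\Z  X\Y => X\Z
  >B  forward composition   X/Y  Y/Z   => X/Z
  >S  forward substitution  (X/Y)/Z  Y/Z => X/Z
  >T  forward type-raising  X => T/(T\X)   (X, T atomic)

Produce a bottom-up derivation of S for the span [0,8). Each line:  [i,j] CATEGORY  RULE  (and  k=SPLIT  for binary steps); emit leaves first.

[0,8] S   <
  [0,1] "today" : S\NP
  [1,8] S\(S\NP)   <
    [1,7] PP   <
      [1,4] S   >
        [1,2] "ate" : S/NP
        [2,4] NP   >
          [2,3] "which" : NP/S
          [3,4] "that" : S
      [4,7] PP\S   >
        [4,6] (PP\S)/(S/NP)   >
          [4,5] "sent" : ((PP\S)/(S/NP))/PP
          [5,6] "no" : PP
        [6,7] "idea" : S/NP
    [7,8] "cat" : (S\(S\NP))\PP

[0,1] S\NP  lex  "today"
[1,2] S/NP  lex  "ate"
[2,3] NP/S  lex  "which"
[3,4] S  lex  "that"
[2,4] NP  >  k=3
[1,4] S  >  k=2
[4,5] ((PP\S)/(S/NP))/PP  lex  "sent"
[5,6] PP  lex  "no"
[4,6] (PP\S)/(S/NP)  >  k=5
[6,7] S/NP  lex  "idea"
[4,7] PP\S  >  k=6
[1,7] PP  <  k=4
[7,8] (S\(S\NP))\PP  lex  "cat"
[1,8] S\(S\NP)  <  k=7
[0,8] S  <  k=1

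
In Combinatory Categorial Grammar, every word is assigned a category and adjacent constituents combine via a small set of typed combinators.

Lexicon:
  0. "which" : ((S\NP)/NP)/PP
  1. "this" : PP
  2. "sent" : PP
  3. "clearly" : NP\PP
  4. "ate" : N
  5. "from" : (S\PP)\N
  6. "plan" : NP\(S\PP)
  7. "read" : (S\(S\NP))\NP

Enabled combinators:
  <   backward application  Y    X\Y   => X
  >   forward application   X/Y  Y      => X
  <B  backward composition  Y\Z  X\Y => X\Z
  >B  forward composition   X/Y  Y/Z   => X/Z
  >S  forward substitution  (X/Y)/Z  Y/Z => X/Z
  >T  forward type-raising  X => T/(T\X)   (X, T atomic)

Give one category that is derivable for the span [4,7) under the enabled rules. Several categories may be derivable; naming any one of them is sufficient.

[0,8] S   <
  [0,4] S\NP   >
    [0,2] (S\NP)/NP   >
      [0,1] "which" : ((S\NP)/NP)/PP
      [1,2] "this" : PP
    [2,4] NP   >
      [2,3] NP/(NP\PP)   >T
        [2,3] "sent" : PP
      [3,4] "clearly" : NP\PP
  [4,8] S\(S\NP)   <
    [4,7] NP   <
      [4,5] "ate" : N
      [5,7] NP\N   <B
        [5,6] "from" : (S\PP)\N
        [6,7] "plan" : NP\(S\PP)
    [7,8] "read" : (S\(S\NP))\NP

NP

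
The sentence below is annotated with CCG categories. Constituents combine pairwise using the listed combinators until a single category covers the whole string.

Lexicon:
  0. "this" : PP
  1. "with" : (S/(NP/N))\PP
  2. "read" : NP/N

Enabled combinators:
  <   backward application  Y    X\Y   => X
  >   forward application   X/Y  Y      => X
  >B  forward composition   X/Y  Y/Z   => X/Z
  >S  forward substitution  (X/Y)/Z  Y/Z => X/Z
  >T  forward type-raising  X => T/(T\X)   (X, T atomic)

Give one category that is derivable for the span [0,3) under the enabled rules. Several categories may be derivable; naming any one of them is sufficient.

S

[0,3] S   >
  [0,2] S/(NP/N)   <
    [0,1] "this" : PP
    [1,2] "with" : (S/(NP/N))\PP
  [2,3] "read" : NP/N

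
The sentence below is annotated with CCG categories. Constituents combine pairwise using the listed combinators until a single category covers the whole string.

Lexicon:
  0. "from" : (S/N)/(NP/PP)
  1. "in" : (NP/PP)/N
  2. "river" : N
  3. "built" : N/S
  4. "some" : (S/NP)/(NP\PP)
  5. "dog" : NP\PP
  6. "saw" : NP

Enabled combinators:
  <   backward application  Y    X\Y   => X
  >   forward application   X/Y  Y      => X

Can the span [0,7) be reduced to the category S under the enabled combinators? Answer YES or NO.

YES

[0,7] S   >
  [0,3] S/N   >
    [0,1] "from" : (S/N)/(NP/PP)
    [1,3] NP/PP   >
      [1,2] "in" : (NP/PP)/N
      [2,3] "river" : N
  [3,7] N   >
    [3,4] "built" : N/S
    [4,7] S   >
      [4,6] S/NP   >
        [4,5] "some" : (S/NP)/(NP\PP)
        [5,6] "dog" : NP\PP
      [6,7] "saw" : NP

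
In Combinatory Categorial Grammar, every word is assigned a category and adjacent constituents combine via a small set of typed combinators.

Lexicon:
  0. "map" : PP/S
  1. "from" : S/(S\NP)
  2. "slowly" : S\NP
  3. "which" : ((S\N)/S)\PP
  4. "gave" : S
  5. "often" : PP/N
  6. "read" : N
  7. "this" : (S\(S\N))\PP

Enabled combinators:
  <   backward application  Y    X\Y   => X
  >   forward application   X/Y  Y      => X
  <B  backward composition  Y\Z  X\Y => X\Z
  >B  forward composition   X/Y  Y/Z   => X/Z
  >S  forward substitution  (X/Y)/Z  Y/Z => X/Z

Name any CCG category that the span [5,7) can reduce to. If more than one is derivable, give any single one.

PP

[0,8] S   <
  [0,5] S\N   >
    [0,4] (S\N)/S   <
      [0,3] PP   >
        [0,1] "map" : PP/S
        [1,3] S   >
          [1,2] "from" : S/(S\NP)
          [2,3] "slowly" : S\NP
      [3,4] "which" : ((S\N)/S)\PP
    [4,5] "gave" : S
  [5,8] S\(S\N)   <
    [5,7] PP   >
      [5,6] "often" : PP/N
      [6,7] "read" : N
    [7,8] "this" : (S\(S\N))\PP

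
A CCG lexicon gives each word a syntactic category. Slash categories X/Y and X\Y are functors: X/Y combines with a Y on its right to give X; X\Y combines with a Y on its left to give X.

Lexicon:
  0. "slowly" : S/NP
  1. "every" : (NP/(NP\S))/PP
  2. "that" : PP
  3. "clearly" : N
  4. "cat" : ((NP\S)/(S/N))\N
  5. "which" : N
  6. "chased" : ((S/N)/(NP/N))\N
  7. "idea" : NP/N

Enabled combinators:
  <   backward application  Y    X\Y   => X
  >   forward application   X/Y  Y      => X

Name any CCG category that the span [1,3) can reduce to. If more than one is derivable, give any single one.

NP/(NP\S)

[0,8] S   >
  [0,1] "slowly" : S/NP
  [1,8] NP   >
    [1,3] NP/(NP\S)   >
      [1,2] "every" : (NP/(NP\S))/PP
      [2,3] "that" : PP
    [3,8] NP\S   >
      [3,5] (NP\S)/(S/N)   <
        [3,4] "clearly" : N
        [4,5] "cat" : ((NP\S)/(S/N))\N
      [5,8] S/N   >
        [5,7] (S/N)/(NP/N)   <
          [5,6] "which" : N
          [6,7] "chased" : ((S/N)/(NP/N))\N
        [7,8] "idea" : NP/N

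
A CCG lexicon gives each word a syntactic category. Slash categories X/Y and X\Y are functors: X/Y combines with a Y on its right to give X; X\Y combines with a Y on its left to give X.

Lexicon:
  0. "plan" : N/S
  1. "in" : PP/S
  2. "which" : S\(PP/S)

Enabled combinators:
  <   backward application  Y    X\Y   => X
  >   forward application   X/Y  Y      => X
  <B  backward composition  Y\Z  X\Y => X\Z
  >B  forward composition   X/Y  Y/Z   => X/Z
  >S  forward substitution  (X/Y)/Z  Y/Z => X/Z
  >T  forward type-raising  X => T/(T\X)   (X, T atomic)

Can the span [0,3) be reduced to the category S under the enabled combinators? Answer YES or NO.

N/S PP/S S\(PP/S)
CKY chart[0,3] = {N, N/(N\N), N/(S\S), NP/(NP\N), PP/(PP\N), S/(S\N)}; S ∉ chart

NO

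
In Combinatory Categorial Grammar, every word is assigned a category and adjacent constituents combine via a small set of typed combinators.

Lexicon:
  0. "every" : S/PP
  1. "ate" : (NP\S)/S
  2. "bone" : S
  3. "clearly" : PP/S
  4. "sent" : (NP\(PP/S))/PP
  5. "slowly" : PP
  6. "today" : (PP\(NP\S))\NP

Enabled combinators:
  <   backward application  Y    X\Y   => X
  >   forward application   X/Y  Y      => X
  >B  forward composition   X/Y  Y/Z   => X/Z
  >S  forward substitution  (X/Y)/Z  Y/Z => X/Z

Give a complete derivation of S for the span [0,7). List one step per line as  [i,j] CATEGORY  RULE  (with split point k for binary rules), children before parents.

[0,7] S   >
  [0,1] "every" : S/PP
  [1,7] PP   <
    [1,3] NP\S   >
      [1,2] "ate" : (NP\S)/S
      [2,3] "bone" : S
    [3,7] PP\(NP\S)   <
      [3,6] NP   <
        [3,4] "clearly" : PP/S
        [4,6] NP\(PP/S)   >
          [4,5] "sent" : (NP\(PP/S))/PP
          [5,6] "slowly" : PP
      [6,7] "today" : (PP\(NP\S))\NP

[0,1] S/PP  lex  "every"
[1,2] (NP\S)/S  lex  "ate"
[2,3] S  lex  "bone"
[1,3] NP\S  >  k=2
[3,4] PP/S  lex  "clearly"
[4,5] (NP\(PP/S))/PP  lex  "sent"
[5,6] PP  lex  "slowly"
[4,6] NP\(PP/S)  >  k=5
[3,6] NP  <  k=4
[6,7] (PP\(NP\S))\NP  lex  "today"
[3,7] PP\(NP\S)  <  k=6
[1,7] PP  <  k=3
[0,7] S  >  k=1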